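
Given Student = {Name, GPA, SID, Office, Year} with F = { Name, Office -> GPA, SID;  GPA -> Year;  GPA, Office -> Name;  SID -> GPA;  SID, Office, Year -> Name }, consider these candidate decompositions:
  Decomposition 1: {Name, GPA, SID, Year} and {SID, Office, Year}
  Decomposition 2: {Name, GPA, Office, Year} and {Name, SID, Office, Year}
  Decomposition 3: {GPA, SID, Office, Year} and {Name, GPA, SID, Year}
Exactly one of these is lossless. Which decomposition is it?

Decomposition 2

Decomposition 1: common = {SID, Year}, closure = {GPA, SID, Year} → lossy.
Decomposition 2: common = {Name, Office, Year}, closure = {Name, GPA, SID, Office, Year} → lossless.
Decomposition 3: common = {GPA, SID, Year}, closure = {GPA, SID, Year} → lossy.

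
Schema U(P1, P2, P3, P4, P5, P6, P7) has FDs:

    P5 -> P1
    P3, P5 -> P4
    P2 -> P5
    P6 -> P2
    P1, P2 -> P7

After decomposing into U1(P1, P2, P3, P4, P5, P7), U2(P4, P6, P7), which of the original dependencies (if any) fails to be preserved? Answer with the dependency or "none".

P6 -> P2

Check P6 → P2: no single fragment contains all of {P2, P6}, and the restricted closure of {P6} across the fragments never reaches {P2}.
P5 → P1 is preserved.
P3, P5 → P4 is preserved.
P2 → P5 is preserved.
P1, P2 → P7 is preserved.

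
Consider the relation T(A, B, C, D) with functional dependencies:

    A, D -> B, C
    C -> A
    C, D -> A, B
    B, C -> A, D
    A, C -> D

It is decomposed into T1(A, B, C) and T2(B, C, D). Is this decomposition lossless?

Yes

Common attributes: T1 ∩ T2 = {B, C}.
Closure of {B, C}: C → A applies, adding A; B, C → A, D applies, adding D. So (B, C)⁺ = {A, B, C, D}.
This closure contains every attribute of T1, so T1 ∩ T2 → T1. The join is lossless.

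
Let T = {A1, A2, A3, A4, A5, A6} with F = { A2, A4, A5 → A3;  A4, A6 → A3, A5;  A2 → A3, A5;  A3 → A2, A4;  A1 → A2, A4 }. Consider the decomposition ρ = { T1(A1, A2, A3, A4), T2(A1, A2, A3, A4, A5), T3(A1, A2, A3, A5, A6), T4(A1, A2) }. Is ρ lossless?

Yes

Chase test. Columns are A1, A2, A3, A4, A5, A6; row i has aⱼ where attribute j ∈ Ti, else bᵢⱼ.
Initial tableau (one row per fragment):
  row 1: a1 a2 a3 a4 b15 b16
  row 2: a1 a2 a3 a4 a5 b26
  row 3: a1 a2 a3 b34 a5 a6
  row 4: a1 a2 b43 b44 b45 b46
Rows 1 and 2 agree on A2; apply A2→A3, A5 and equate their A3, A5 entries.
Rows 1 and 4 agree on A2; apply A2→A3, A5 and equate their A3, A5 entries.
Rows 1 and 3 agree on A3; apply A3→A2, A4 and equate their A2, A4 entries.
Rows 1 and 4 agree on A3; apply A3→A2, A4 and equate their A2, A4 entries.
Row 3 is now all distinguished symbols — the join is lossless.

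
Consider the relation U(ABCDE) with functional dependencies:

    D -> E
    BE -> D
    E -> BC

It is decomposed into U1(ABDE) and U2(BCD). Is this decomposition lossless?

Yes

Common attributes: U1 ∩ U2 = {BD}.
Closure of {BD}: D → E applies, adding E; E → BC applies, adding C. So (BD)⁺ = {BCDE}.
This closure contains every attribute of U2, so U1 ∩ U2 → U2. The join is lossless.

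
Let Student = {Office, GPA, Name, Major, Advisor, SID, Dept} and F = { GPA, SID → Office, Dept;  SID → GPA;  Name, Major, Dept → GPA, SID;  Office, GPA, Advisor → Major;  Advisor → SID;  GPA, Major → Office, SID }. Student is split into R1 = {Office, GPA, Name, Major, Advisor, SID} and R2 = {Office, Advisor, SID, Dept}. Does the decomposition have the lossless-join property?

Yes

Common attributes: R1 ∩ R2 = {Office, Advisor, SID}.
Closure of {Office, Advisor, SID}: SID → GPA applies, adding GPA; Office, GPA, Advisor → Major applies, adding Major; GPA, SID → Office, Dept applies, adding Dept. So (Office, Advisor, SID)⁺ = {Office, GPA, Major, Advisor, SID, Dept}.
This closure contains every attribute of R2, so R1 ∩ R2 → R2. The join is lossless.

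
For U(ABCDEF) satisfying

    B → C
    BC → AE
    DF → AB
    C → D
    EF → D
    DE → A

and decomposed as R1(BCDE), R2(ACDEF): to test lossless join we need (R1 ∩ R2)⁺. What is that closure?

ACDE

R1 ∩ R2 = {CDE}.
DE → A applies, adding A
Closure: {ACDE}.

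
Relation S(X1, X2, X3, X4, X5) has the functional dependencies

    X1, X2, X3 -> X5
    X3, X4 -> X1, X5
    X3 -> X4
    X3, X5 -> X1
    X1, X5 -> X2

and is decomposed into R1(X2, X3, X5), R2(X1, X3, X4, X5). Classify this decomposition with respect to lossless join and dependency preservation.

lossless but not dependency-preserving

Lossless test: (X3, X5)⁺ = {X1, X2, X3, X4, X5}, which contains all of one fragment — lossless.
Dependency preservation: the restricted closure of {X1, X5} across the fragments never reaches {X2}, so X1, X5 → X2 cannot be enforced without a join — not preserved.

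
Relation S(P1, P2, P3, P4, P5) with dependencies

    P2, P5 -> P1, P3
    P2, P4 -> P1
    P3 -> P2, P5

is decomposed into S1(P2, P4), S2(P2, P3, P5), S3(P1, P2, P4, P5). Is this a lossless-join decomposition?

Yes

Chase test. Columns are P1, P2, P3, P4, P5; row i has aⱼ where attribute j ∈ Si, else bᵢⱼ.
Initial tableau (one row per fragment):
  row 1: b11 a2 b13 a4 b15
  row 2: b21 a2 a3 b24 a5
  row 3: a1 a2 b33 a4 a5
Rows 2 and 3 agree on P2, P5; apply P2, P5→P1, P3 and equate their P1, P3 entries.
Rows 1 and 3 agree on P2, P4; apply P2, P4→P1 and equate their P1 entries.
Row 3 is now all distinguished symbols — the join is lossless.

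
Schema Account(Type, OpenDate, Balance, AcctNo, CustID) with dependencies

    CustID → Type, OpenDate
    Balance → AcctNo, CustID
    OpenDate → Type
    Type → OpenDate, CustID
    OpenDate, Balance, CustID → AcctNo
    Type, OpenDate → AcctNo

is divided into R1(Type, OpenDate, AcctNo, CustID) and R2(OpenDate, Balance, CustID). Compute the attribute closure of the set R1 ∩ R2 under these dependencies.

Type, OpenDate, AcctNo, CustID

R1 ∩ R2 = {OpenDate, CustID}.
CustID → Type, OpenDate applies, adding Type
Type, OpenDate → AcctNo applies, adding AcctNo
Closure: {Type, OpenDate, AcctNo, CustID}.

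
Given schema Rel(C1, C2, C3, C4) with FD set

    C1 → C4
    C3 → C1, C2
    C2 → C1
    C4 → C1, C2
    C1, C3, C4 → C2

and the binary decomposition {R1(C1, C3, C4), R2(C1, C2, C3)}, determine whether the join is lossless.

Yes

Common attributes: R1 ∩ R2 = {C1, C3}.
Closure of {C1, C3}: C1 → C4 applies, adding C4; C3 → C1, C2 applies, adding C2. So (C1, C3)⁺ = {C1, C2, C3, C4}.
This closure contains every attribute of R1, so R1 ∩ R2 → R1. The join is lossless.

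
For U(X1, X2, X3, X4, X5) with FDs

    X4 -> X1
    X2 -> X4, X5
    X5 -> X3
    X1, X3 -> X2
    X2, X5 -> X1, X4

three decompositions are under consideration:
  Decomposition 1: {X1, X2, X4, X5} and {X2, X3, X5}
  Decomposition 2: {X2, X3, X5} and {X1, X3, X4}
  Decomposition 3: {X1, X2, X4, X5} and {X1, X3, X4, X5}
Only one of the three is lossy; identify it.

Decomposition 2

Decomposition 1: common = {X2, X5}, closure = {X1, X2, X3, X4, X5} → lossless.
Decomposition 2: common = {X3}, closure = {X3} → lossy.
Decomposition 3: common = {X1, X4, X5}, closure = {X1, X2, X3, X4, X5} → lossless.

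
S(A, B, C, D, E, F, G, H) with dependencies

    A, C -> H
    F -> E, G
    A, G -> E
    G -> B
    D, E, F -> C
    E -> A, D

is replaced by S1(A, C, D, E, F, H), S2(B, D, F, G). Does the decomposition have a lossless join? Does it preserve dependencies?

Lossless test: (D, F)⁺ = {A, B, C, D, E, F, G, H}, which contains all of one fragment — lossless.
Dependency preservation: the restricted closure of {A, G} across the fragments never reaches {E}, so A, G → E cannot be enforced without a join — not preserved.

lossless but not dependency-preserving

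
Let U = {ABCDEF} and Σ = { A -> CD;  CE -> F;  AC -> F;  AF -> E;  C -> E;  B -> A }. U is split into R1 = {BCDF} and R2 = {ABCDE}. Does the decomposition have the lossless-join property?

Yes

Common attributes: R1 ∩ R2 = {BCD}.
Closure of {BCD}: C → E applies, adding E; B → A applies, adding A; CE → F applies, adding F. So (BCD)⁺ = {ABCDEF}.
This closure contains every attribute of R1, so R1 ∩ R2 → R1. The join is lossless.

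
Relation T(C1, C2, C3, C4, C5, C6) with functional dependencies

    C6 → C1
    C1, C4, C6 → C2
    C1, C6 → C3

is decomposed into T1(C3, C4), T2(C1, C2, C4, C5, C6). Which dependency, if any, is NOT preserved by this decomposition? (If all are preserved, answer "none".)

Check C1, C6 → C3: no single fragment contains all of {C1, C3, C6}, and the restricted closure of {C1, C6} across the fragments never reaches {C3}.
C6 → C1 is preserved.
C1, C4, C6 → C2 is preserved.

C1, C6 → C3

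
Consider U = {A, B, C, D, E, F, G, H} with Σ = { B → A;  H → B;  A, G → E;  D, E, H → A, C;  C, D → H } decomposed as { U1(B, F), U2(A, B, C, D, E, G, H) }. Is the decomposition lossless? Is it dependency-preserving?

Lossless test: (B)⁺ = {A, B}, which is a superkey of neither fragment — lossy.
Dependency preservation: every FD's attributes lie within a single fragment, so each can be enforced locally — preserved.

lossy but dependency-preserving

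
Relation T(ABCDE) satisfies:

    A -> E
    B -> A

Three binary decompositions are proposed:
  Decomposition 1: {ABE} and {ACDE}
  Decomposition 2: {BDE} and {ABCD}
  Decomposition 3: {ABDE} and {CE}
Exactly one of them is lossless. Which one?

Decomposition 2

Decomposition 1: common = {AE}, closure = {AE} → lossy.
Decomposition 2: common = {BD}, closure = {ABDE} → lossless.
Decomposition 3: common = {E}, closure = {E} → lossy.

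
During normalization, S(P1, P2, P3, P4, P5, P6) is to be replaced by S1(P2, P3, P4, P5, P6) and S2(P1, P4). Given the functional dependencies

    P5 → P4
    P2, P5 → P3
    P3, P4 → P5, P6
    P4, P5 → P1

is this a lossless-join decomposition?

Common attributes: S1 ∩ S2 = {P4}.
No dependency enlarges {P4}, so (P4)⁺ = {P4}.
The closure contains neither all of S1 = {P2, P3, P4, P5, P6} nor all of S2 = {P1, P4}, so the common attributes are not a superkey of either fragment. The join is lossy.

No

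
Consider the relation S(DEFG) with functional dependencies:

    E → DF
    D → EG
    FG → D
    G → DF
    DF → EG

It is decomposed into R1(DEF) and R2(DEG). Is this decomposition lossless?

Common attributes: R1 ∩ R2 = {DE}.
Closure of {DE}: E → DF applies, adding F; D → EG applies, adding G. So (DE)⁺ = {DEFG}.
This closure contains every attribute of R1, so R1 ∩ R2 → R1. The join is lossless.

Yes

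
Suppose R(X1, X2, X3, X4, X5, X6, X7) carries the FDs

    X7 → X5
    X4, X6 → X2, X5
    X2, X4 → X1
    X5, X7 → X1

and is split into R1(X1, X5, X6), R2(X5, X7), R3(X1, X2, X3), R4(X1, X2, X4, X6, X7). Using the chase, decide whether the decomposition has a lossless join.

No

Chase test. Columns are X1, X2, X3, X4, X5, X6, X7; row i has aⱼ where attribute j ∈ Ri, else bᵢⱼ.
Initial tableau (one row per fragment):
  row 1: a1 b12 b13 b14 a5 a6 b17
  row 2: b21 b22 b23 b24 a5 b26 a7
  row 3: a1 a2 a3 b34 b35 b36 b37
  row 4: a1 a2 b43 a4 b45 a6 a7
Rows 2 and 4 agree on X7; apply X7→X5 and equate their X5 entries.
Rows 2 and 4 agree on X5, X7; apply X5, X7→X1 and equate their X1 entries.
No row becomes fully distinguished — the join is lossy.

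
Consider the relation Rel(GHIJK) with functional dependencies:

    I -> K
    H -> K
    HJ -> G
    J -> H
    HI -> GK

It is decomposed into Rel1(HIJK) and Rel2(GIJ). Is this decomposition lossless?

Common attributes: Rel1 ∩ Rel2 = {IJ}.
Closure of {IJ}: I → K applies, adding K; J → H applies, adding H; HI → GK applies, adding G. So (IJ)⁺ = {GHIJK}.
This closure contains every attribute of Rel1, so Rel1 ∩ Rel2 → Rel1. The join is lossless.

Yes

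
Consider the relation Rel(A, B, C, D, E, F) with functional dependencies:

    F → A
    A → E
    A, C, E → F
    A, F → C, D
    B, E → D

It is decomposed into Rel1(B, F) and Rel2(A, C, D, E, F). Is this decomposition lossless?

Common attributes: Rel1 ∩ Rel2 = {F}.
Closure of {F}: F → A applies, adding A; A → E applies, adding E; A, F → C, D applies, adding C, D. So (F)⁺ = {A, C, D, E, F}.
This closure contains every attribute of Rel2, so Rel1 ∩ Rel2 → Rel2. The join is lossless.

Yes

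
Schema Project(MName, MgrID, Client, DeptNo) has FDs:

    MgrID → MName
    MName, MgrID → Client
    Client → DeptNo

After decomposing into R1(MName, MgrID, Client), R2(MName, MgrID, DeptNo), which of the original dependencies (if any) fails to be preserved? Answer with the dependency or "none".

Client → DeptNo

Check Client → DeptNo: no single fragment contains all of {Client, DeptNo}, and the restricted closure of {Client} across the fragments never reaches {DeptNo}.
MgrID → MName is preserved.
MName, MgrID → Client is preserved.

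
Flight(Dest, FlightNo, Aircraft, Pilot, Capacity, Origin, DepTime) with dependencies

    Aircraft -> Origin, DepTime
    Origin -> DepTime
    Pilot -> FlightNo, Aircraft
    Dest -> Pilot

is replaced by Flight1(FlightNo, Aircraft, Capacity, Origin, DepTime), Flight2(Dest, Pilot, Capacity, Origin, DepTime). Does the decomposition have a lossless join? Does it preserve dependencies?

lossy and not dependency-preserving

Lossless test: (Capacity, Origin, DepTime)⁺ = {Capacity, Origin, DepTime}, which is a superkey of neither fragment — lossy.
Dependency preservation: the restricted closure of {Pilot} across the fragments never reaches {FlightNo, Aircraft}, so Pilot → FlightNo, Aircraft cannot be enforced without a join — not preserved.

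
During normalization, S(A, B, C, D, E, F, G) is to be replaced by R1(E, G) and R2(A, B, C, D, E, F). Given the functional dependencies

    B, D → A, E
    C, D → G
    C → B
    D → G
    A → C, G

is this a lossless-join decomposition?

Common attributes: R1 ∩ R2 = {E}.
No dependency enlarges {E}, so (E)⁺ = {E}.
The closure contains neither all of R1 = {E, G} nor all of R2 = {A, B, C, D, E, F}, so the common attributes are not a superkey of either fragment. The join is lossy.

No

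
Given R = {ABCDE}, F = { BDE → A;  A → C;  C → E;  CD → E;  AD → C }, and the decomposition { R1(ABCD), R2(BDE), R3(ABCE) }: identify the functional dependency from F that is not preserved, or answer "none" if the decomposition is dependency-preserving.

BDE → A

Check BDE → A: no single fragment contains all of {ABDE}, and the restricted closure of {BDE} across the fragments never reaches {A}.
A → C is preserved.
C → E is preserved.
CD → E is preserved.
AD → C is preserved.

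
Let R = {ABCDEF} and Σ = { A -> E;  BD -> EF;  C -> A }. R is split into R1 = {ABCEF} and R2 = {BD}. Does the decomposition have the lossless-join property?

No

Common attributes: R1 ∩ R2 = {B}.
No dependency enlarges {B}, so (B)⁺ = {B}.
The closure contains neither all of R1 = {ABCEF} nor all of R2 = {BD}, so the common attributes are not a superkey of either fragment. The join is lossy.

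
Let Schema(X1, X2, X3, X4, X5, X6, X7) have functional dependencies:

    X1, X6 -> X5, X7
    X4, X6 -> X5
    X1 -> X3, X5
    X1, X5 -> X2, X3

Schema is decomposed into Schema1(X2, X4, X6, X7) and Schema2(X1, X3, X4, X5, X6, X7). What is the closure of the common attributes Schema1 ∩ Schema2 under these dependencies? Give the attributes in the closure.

X4, X5, X6, X7

Schema1 ∩ Schema2 = {X4, X6, X7}.
X4, X6 → X5 applies, adding X5
Closure: {X4, X5, X6, X7}.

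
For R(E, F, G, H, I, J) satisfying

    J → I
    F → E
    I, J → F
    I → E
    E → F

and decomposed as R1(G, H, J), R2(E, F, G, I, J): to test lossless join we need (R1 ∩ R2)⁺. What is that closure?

R1 ∩ R2 = {G, J}.
J → I applies, adding I
I, J → F applies, adding F
I → E applies, adding E
Closure: {E, F, G, I, J}.

E, F, G, I, J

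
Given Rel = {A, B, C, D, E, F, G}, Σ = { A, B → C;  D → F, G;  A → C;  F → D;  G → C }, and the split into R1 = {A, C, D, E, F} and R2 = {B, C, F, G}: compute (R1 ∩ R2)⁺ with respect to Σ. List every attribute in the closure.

C, D, F, G

R1 ∩ R2 = {C, F}.
F → D applies, adding D
D → F, G applies, adding G
Closure: {C, D, F, G}.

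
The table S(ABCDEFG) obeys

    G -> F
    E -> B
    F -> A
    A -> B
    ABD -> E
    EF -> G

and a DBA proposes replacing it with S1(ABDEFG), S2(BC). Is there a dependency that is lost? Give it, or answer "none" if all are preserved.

G → F lies within S1.
E → B lies within S1.
F → A lies within S1.
A → B lies within S1.
ABD → E lies within S1.
EF → G lies within S1.
Every dependency is enforceable on the fragments, so the decomposition is dependency-preserving.

none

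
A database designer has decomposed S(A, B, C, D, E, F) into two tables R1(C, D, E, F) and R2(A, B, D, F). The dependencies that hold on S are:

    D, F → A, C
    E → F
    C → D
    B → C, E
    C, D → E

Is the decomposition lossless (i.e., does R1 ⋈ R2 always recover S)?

Common attributes: R1 ∩ R2 = {D, F}.
Closure of {D, F}: D, F → A, C applies, adding A, C; C, D → E applies, adding E. So (D, F)⁺ = {A, C, D, E, F}.
This closure contains every attribute of R1, so R1 ∩ R2 → R1. The join is lossless.

Yes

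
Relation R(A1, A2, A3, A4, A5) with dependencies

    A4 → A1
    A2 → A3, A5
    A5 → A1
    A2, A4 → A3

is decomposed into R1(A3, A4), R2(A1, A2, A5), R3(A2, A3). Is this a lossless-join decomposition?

No

Chase test. Columns are A1, A2, A3, A4, A5; row i has aⱼ where attribute j ∈ Ri, else bᵢⱼ.
Initial tableau (one row per fragment):
  row 1: b11 b12 a3 a4 b15
  row 2: a1 a2 b23 b24 a5
  row 3: b31 a2 a3 b34 b35
Rows 2 and 3 agree on A2; apply A2→A3, A5 and equate their A3, A5 entries.
Rows 2 and 3 agree on A5; apply A5→A1 and equate their A1 entries.
No row becomes fully distinguished — the join is lossy.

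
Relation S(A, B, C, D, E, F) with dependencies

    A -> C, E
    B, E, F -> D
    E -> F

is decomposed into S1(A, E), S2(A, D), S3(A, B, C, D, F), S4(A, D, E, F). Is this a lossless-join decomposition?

Yes

Chase test. Columns are A, B, C, D, E, F; row i has aⱼ where attribute j ∈ Si, else bᵢⱼ.
Initial tableau (one row per fragment):
  row 1: a1 b12 b13 b14 a5 b16
  row 2: a1 b22 b23 a4 b25 b26
  row 3: a1 a2 a3 a4 b35 a6
  row 4: a1 b42 b43 a4 a5 a6
Rows 1 and 2 agree on A; apply A→C, E and equate their C, E entries.
Rows 1 and 3 agree on A; apply A→C, E and equate their C, E entries.
Rows 1 and 4 agree on A; apply A→C, E and equate their C, E entries.
Rows 1 and 2 agree on E; apply E→F and equate their F entries.
Rows 1 and 3 agree on E; apply E→F and equate their F entries.
Row 3 is now all distinguished symbols — the join is lossless.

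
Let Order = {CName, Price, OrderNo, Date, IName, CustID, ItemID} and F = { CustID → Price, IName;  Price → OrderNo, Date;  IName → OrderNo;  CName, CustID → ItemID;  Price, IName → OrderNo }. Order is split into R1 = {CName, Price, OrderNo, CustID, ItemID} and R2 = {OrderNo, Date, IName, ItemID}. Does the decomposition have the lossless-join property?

Common attributes: R1 ∩ R2 = {OrderNo, ItemID}.
No dependency enlarges {OrderNo, ItemID}, so (OrderNo, ItemID)⁺ = {OrderNo, ItemID}.
The closure contains neither all of R1 = {CName, Price, OrderNo, CustID, ItemID} nor all of R2 = {OrderNo, Date, IName, ItemID}, so the common attributes are not a superkey of either fragment. The join is lossy.

No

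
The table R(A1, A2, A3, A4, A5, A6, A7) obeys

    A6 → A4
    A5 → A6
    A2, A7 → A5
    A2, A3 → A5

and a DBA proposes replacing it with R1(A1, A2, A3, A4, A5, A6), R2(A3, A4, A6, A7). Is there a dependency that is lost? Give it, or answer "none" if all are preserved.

A2, A7 → A5

Check A2, A7 → A5: no single fragment contains all of {A2, A5, A7}, and the restricted closure of {A2, A7} across the fragments never reaches {A5}.
A6 → A4 is preserved.
A5 → A6 is preserved.
A2, A3 → A5 is preserved.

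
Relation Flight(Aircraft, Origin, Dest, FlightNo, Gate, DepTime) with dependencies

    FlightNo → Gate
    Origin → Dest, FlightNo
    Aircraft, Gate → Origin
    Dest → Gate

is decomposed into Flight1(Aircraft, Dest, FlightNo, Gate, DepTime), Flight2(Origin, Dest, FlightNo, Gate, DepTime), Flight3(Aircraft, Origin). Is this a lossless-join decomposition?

Chase test. Columns are Aircraft, Origin, Dest, FlightNo, Gate, DepTime; row i has aⱼ where attribute j ∈ Flighti, else bᵢⱼ.
Initial tableau (one row per fragment):
  row 1: a1 b12 a3 a4 a5 a6
  row 2: b21 a2 a3 a4 a5 a6
  row 3: a1 a2 b33 b34 b35 b36
Rows 2 and 3 agree on Origin; apply Origin→Dest, FlightNo and equate their Dest, FlightNo entries.
Rows 1 and 3 agree on Dest; apply Dest→Gate and equate their Gate entries.
Rows 1 and 3 agree on Aircraft, Gate; apply Aircraft, Gate→Origin and equate their Origin entries.
Row 1 is now all distinguished symbols — the join is lossless.

Yes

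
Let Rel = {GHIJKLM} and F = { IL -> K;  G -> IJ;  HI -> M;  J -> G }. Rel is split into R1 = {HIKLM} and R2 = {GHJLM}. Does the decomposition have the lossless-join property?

Common attributes: R1 ∩ R2 = {HLM}.
No dependency enlarges {HLM}, so (HLM)⁺ = {HLM}.
The closure contains neither all of R1 = {HIKLM} nor all of R2 = {GHJLM}, so the common attributes are not a superkey of either fragment. The join is lossy.

No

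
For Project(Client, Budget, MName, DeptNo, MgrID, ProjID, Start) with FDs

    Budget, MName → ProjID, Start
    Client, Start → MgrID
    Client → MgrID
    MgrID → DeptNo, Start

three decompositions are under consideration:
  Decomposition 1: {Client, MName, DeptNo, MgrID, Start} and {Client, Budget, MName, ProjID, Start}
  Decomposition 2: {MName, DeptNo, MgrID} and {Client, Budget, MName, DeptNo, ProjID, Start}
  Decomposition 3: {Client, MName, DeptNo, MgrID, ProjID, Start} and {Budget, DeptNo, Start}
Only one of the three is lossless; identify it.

Decomposition 1: common = {Client, MName, Start}, closure = {Client, MName, DeptNo, MgrID, Start} → lossless.
Decomposition 2: common = {MName, DeptNo}, closure = {MName, DeptNo} → lossy.
Decomposition 3: common = {DeptNo, Start}, closure = {DeptNo, Start} → lossy.

Decomposition 1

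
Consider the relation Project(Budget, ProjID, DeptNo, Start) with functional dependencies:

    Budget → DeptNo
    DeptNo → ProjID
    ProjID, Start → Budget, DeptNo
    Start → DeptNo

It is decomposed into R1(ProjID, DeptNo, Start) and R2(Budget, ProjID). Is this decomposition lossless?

Common attributes: R1 ∩ R2 = {ProjID}.
No dependency enlarges {ProjID}, so (ProjID)⁺ = {ProjID}.
The closure contains neither all of R1 = {ProjID, DeptNo, Start} nor all of R2 = {Budget, ProjID}, so the common attributes are not a superkey of either fragment. The join is lossy.

No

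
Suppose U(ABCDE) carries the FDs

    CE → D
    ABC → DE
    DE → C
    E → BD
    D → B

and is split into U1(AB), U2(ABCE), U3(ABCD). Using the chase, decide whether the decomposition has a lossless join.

Yes

Chase test. Columns are ABCDE; row i has aⱼ where attribute j ∈ Ui, else bᵢⱼ.
Initial tableau (one row per fragment):
  row 1: a1 a2 b13 b14 b15
  row 2: a1 a2 a3 b24 a5
  row 3: a1 a2 a3 a4 b35
Rows 2 and 3 agree on ABC; apply ABC→DE and equate their DE entries.
Row 2 is now all distinguished symbols — the join is lossless.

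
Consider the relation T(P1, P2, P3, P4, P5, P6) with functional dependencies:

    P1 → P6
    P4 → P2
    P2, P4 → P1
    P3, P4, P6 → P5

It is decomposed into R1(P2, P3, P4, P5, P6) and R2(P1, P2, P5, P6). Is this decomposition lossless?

No

Common attributes: R1 ∩ R2 = {P2, P5, P6}.
No dependency enlarges {P2, P5, P6}, so (P2, P5, P6)⁺ = {P2, P5, P6}.
The closure contains neither all of R1 = {P2, P3, P4, P5, P6} nor all of R2 = {P1, P2, P5, P6}, so the common attributes are not a superkey of either fragment. The join is lossy.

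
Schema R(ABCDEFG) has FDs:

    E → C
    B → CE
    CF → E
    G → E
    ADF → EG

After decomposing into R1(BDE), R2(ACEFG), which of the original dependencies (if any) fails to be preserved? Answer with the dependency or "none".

ADF → EG

Check ADF → EG: no single fragment contains all of {ADEFG}, and the restricted closure of {ADF} across the fragments never reaches {EG}.
E → C is preserved.
B → CE is preserved.
CF → E is preserved.
G → E is preserved.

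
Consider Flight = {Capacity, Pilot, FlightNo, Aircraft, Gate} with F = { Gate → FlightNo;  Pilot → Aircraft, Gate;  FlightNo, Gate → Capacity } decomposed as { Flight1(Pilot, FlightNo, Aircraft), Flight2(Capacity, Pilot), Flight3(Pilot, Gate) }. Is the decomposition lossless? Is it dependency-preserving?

Lossless test (chase): Rows 1 and 2 agree on Pilot; apply Pilot→Aircraft, Gate and equate their Aircraft, Gate entries. Rows 1 and 3 agree on Pilot; apply Pilot→Aircraft, Gate and equate their Aircraft, Gate entries. Rows 1 and 2 agree on Gate; apply Gate→FlightNo and equate their FlightNo entries. Rows 1 and 3 agree on Gate; apply Gate→FlightNo and equate their FlightNo entries. Rows 1 and 2 agree on FlightNo, Gate; apply FlightNo, Gate→Capacity and equate their Capacity entries. Rows 1 and 3 agree on FlightNo, Gate; apply FlightNo, Gate→Capacity and equate their Capacity entries. Row 1 is now all distinguished symbols — the join is lossless.
Dependency preservation: the restricted closure of {Gate} across the fragments never reaches {FlightNo}, so Gate → FlightNo cannot be enforced without a join — not preserved.

lossless but not dependency-preserving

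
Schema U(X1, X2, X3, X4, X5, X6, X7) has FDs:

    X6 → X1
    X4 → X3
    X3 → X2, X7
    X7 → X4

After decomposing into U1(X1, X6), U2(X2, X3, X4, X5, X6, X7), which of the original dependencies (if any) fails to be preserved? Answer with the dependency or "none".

X6 → X1 lies within U1.
X4 → X3 lies within U2.
X3 → X2, X7 lies within U2.
X7 → X4 lies within U2.
Every dependency is enforceable on the fragments, so the decomposition is dependency-preserving.

none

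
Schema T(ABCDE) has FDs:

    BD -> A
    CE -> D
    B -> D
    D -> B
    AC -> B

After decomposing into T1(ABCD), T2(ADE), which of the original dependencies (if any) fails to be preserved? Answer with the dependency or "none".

CE -> D

Check CE → D: no single fragment contains all of {CDE}, and the restricted closure of {CE} across the fragments never reaches {D}.
BD → A is preserved.
B → D is preserved.
D → B is preserved.
AC → B is preserved.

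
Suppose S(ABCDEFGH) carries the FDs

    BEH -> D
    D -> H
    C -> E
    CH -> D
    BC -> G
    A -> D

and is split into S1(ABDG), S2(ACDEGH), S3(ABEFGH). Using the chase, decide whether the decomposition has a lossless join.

No

Chase test. Columns are ABCDEFGH; row i has aⱼ where attribute j ∈ Si, else bᵢⱼ.
Initial tableau (one row per fragment):
  row 1: a1 a2 b13 a4 b15 b16 a7 b18
  row 2: a1 b22 a3 a4 a5 b26 a7 a8
  row 3: a1 a2 b33 b34 a5 a6 a7 a8
Rows 1 and 2 agree on D; apply D→H and equate their H entries.
Rows 1 and 3 agree on A; apply A→D and equate their D entries.
No row becomes fully distinguished — the join is lossy.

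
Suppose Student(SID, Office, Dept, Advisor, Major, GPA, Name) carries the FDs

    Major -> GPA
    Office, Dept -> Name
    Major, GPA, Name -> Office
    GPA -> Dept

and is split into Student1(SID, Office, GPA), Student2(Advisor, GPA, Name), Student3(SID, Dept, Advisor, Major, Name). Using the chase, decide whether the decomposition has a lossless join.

Chase test. Columns are SID, Office, Dept, Advisor, Major, GPA, Name; row i has aⱼ where attribute j ∈ Studenti, else bᵢⱼ.
Initial tableau (one row per fragment):
  row 1: a1 a2 b13 b14 b15 a6 b17
  row 2: b21 b22 b23 a4 b25 a6 a7
  row 3: a1 b32 a3 a4 a5 b36 a7
Rows 1 and 2 agree on GPA; apply GPA→Dept and equate their Dept entries.
No row becomes fully distinguished — the join is lossy.

No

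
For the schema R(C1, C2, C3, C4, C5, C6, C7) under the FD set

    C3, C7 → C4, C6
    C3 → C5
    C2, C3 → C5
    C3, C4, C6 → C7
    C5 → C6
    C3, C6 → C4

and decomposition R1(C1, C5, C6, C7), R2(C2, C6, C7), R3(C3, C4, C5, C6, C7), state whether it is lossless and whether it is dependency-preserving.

Lossless test (chase): applying each FD to every pair of rows produces no changes in the tableau, so no row becomes fully distinguished — the join is lossy.
Dependency preservation: C2, C3 → C5 is not contained in any single fragment, but the restricted closure of its left-hand side across the fragments still reaches the right-hand side; the remaining FDs each lie inside some fragment. All dependencies are preserved.

lossy but dependency-preserving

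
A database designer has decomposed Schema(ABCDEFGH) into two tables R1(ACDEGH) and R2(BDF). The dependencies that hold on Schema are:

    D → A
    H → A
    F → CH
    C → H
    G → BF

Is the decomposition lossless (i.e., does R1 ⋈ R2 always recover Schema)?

No

Common attributes: R1 ∩ R2 = {D}.
Closure of {D}: D → A applies, adding A. So (D)⁺ = {AD}.
The closure contains neither all of R1 = {ACDEGH} nor all of R2 = {BDF}, so the common attributes are not a superkey of either fragment. The join is lossy.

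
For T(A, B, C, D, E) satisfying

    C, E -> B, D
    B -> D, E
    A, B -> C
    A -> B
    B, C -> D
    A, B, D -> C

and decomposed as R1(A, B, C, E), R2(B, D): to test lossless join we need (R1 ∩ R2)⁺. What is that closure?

B, D, E

R1 ∩ R2 = {B}.
B → D, E applies, adding D, E
Closure: {B, D, E}.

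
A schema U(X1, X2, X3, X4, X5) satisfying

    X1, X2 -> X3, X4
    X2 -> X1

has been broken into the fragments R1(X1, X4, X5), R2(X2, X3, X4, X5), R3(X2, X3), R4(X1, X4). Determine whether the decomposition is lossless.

Chase test. Columns are X1, X2, X3, X4, X5; row i has aⱼ where attribute j ∈ Ri, else bᵢⱼ.
Initial tableau (one row per fragment):
  row 1: a1 b12 b13 a4 a5
  row 2: b21 a2 a3 a4 a5
  row 3: b31 a2 a3 b34 b35
  row 4: a1 b42 b43 a4 b45
Rows 2 and 3 agree on X2; apply X2→X1 and equate their X1 entries.
Rows 2 and 3 agree on X1, X2; apply X1, X2→X3, X4 and equate their X3, X4 entries.
No row becomes fully distinguished — the join is lossy.

No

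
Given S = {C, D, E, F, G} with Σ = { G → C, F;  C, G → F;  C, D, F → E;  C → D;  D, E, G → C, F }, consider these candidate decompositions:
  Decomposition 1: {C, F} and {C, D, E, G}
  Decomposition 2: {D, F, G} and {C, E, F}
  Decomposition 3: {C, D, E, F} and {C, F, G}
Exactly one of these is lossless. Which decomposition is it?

Decomposition 1: common = {C}, closure = {C, D} → lossy.
Decomposition 2: common = {F}, closure = {F} → lossy.
Decomposition 3: common = {C, F}, closure = {C, D, E, F} → lossless.

Decomposition 3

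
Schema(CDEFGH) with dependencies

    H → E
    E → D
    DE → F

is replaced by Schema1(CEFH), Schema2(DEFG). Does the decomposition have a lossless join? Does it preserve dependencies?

lossy but dependency-preserving

Lossless test: (EF)⁺ = {DEF}, which is a superkey of neither fragment — lossy.
Dependency preservation: every FD's attributes lie within a single fragment, so each can be enforced locally — preserved.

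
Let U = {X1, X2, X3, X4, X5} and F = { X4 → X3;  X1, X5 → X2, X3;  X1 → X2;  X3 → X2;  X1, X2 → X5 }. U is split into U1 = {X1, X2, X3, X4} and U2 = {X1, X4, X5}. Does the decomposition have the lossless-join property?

Common attributes: U1 ∩ U2 = {X1, X4}.
Closure of {X1, X4}: X4 → X3 applies, adding X3; X1 → X2 applies, adding X2; X1, X2 → X5 applies, adding X5. So (X1, X4)⁺ = {X1, X2, X3, X4, X5}.
This closure contains every attribute of U1, so U1 ∩ U2 → U1. The join is lossless.

Yes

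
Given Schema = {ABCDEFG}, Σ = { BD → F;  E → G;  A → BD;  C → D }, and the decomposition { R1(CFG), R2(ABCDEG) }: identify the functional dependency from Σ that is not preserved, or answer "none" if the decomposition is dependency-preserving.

BD → F

Check BD → F: no single fragment contains all of {BDF}, and the restricted closure of {BD} across the fragments never reaches {F}.
E → G is preserved.
A → BD is preserved.
C → D is preserved.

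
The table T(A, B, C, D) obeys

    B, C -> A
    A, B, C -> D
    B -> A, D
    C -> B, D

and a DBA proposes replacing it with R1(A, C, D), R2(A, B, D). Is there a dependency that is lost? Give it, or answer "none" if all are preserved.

Check C → B, D: no single fragment contains all of {B, C, D}, and the restricted closure of {C} across the fragments never reaches {B, D}.
B, C → A is preserved.
A, B, C → D is preserved.
B → A, D is preserved.

C -> B, D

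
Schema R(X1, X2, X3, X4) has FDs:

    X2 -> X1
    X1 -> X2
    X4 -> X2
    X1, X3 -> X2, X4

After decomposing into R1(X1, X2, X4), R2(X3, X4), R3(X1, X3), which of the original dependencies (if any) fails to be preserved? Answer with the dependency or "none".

X1, X3 -> X2, X4

Check X1, X3 → X2, X4: no single fragment contains all of {X1, X2, X3, X4}, and the restricted closure of {X1, X3} across the fragments never reaches {X2, X4}.
X2 → X1 is preserved.
X1 → X2 is preserved.
X4 → X2 is preserved.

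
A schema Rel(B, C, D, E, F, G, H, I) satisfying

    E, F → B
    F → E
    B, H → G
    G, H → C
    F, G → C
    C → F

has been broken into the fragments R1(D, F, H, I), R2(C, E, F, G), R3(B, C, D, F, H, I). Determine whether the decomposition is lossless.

Chase test. Columns are B, C, D, E, F, G, H, I; row i has aⱼ where attribute j ∈ Ri, else bᵢⱼ.
Initial tableau (one row per fragment):
  row 1: b11 b12 a3 b14 a5 b16 a7 a8
  row 2: b21 a2 b23 a4 a5 a6 b27 b28
  row 3: a1 a2 a3 b34 a5 b36 a7 a8
Rows 1 and 2 agree on F; apply F→E and equate their E entries.
Rows 1 and 3 agree on F; apply F→E and equate their E entries.
Rows 1 and 2 agree on E, F; apply E, F→B and equate their B entries.
Rows 1 and 3 agree on E, F; apply E, F→B and equate their B entries.
Rows 1 and 3 agree on B, H; apply B, H→G and equate their G entries.
Rows 1 and 3 agree on G, H; apply G, H→C and equate their C entries.
No row becomes fully distinguished — the join is lossy.

No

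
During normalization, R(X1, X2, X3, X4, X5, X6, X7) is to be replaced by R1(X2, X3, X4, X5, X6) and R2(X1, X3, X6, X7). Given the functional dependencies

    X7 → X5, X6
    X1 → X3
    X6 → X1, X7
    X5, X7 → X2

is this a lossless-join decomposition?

Common attributes: R1 ∩ R2 = {X3, X6}.
Closure of {X3, X6}: X6 → X1, X7 applies, adding X1, X7; X7 → X5, X6 applies, adding X5; X5, X7 → X2 applies, adding X2. So (X3, X6)⁺ = {X1, X2, X3, X5, X6, X7}.
This closure contains every attribute of R2, so R1 ∩ R2 → R2. The join is lossless.

Yes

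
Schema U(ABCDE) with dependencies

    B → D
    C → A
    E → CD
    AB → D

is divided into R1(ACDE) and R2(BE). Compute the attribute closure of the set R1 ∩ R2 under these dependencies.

R1 ∩ R2 = {E}.
E → CD applies, adding CD
C → A applies, adding A
Closure: {ACDE}.

ACDE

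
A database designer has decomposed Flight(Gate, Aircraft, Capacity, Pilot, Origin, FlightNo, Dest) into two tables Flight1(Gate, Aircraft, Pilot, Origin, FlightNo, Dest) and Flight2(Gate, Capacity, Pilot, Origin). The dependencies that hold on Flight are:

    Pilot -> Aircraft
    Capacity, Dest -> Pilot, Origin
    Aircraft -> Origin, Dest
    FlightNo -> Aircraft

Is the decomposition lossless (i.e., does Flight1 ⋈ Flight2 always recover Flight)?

Common attributes: Flight1 ∩ Flight2 = {Gate, Pilot, Origin}.
Closure of {Gate, Pilot, Origin}: Pilot → Aircraft applies, adding Aircraft; Aircraft → Origin, Dest applies, adding Dest. So (Gate, Pilot, Origin)⁺ = {Gate, Aircraft, Pilot, Origin, Dest}.
The closure contains neither all of Flight1 = {Gate, Aircraft, Pilot, Origin, FlightNo, Dest} nor all of Flight2 = {Gate, Capacity, Pilot, Origin}, so the common attributes are not a superkey of either fragment. The join is lossy.

No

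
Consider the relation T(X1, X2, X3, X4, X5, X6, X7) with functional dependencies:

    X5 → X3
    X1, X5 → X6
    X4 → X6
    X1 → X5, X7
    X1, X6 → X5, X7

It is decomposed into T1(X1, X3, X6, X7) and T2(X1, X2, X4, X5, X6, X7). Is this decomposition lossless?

Common attributes: T1 ∩ T2 = {X1, X6, X7}.
Closure of {X1, X6, X7}: X1 → X5, X7 applies, adding X5; X5 → X3 applies, adding X3. So (X1, X6, X7)⁺ = {X1, X3, X5, X6, X7}.
This closure contains every attribute of T1, so T1 ∩ T2 → T1. The join is lossless.

Yes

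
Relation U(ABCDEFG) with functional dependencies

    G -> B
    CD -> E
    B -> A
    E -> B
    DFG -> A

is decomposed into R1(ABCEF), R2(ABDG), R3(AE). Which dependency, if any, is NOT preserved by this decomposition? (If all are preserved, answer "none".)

Check CD → E: no single fragment contains all of {CDE}, and the restricted closure of {CD} across the fragments never reaches {E}.
G → B is preserved.
B → A is preserved.
E → B is preserved.
DFG → A is preserved.

CD -> E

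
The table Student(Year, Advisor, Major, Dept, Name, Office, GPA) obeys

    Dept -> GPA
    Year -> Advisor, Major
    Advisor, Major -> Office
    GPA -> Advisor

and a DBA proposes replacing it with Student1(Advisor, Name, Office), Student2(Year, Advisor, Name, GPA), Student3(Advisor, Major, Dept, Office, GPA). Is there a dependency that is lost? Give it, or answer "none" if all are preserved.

Check Year → Advisor, Major: no single fragment contains all of {Year, Advisor, Major}, and the restricted closure of {Year} across the fragments never reaches {Advisor, Major}.
Dept → GPA is preserved.
Advisor, Major → Office is preserved.
GPA → Advisor is preserved.

Year -> Advisor, Major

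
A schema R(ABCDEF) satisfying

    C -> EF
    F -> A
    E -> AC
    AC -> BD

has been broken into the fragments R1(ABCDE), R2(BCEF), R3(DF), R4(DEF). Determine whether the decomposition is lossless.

Chase test. Columns are ABCDEF; row i has aⱼ where attribute j ∈ Ri, else bᵢⱼ.
Initial tableau (one row per fragment):
  row 1: a1 a2 a3 a4 a5 b16
  row 2: b21 a2 a3 b24 a5 a6
  row 3: b31 b32 b33 a4 b35 a6
  row 4: b41 b42 b43 a4 a5 a6
Rows 1 and 2 agree on C; apply C→EF and equate their EF entries.
Rows 1 and 2 agree on F; apply F→A and equate their A entries.
Rows 1 and 3 agree on F; apply F→A and equate their A entries.
Rows 1 and 4 agree on F; apply F→A and equate their A entries.
Rows 1 and 4 agree on E; apply E→AC and equate their AC entries.
Rows 1 and 2 agree on AC; apply AC→BD and equate their BD entries.
Rows 1 and 4 agree on AC; apply AC→BD and equate their BD entries.
Row 1 is now all distinguished symbols — the join is lossless.

Yes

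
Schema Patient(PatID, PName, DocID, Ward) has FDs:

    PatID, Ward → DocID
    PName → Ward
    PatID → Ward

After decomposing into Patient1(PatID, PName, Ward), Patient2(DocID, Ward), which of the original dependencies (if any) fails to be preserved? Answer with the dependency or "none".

PatID, Ward → DocID

Check PatID, Ward → DocID: no single fragment contains all of {PatID, DocID, Ward}, and the restricted closure of {PatID, Ward} across the fragments never reaches {DocID}.
PName → Ward is preserved.
PatID → Ward is preserved.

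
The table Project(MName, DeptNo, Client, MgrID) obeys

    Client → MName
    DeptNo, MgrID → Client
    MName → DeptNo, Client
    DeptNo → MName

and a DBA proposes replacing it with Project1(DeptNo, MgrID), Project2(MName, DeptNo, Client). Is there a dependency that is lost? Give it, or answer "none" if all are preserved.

none

Client → MName lies within Project2.
DeptNo, MgrID → Client: restricted closure across fragments reaches Client.
MName → DeptNo, Client lies within Project2.
DeptNo → MName lies within Project2.
Every dependency is enforceable on the fragments, so the decomposition is dependency-preserving.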